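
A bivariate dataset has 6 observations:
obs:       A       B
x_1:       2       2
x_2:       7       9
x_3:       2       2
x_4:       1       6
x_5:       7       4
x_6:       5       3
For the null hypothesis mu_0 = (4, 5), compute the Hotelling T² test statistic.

Step 1 — sample mean vector:
  mean(A) = (2 + 7 + 2 + 1 + 7 + 5) / 6 = 24/6 = 4
  mean(B) = (2 + 9 + 2 + 6 + 4 + 3) / 6 = 26/6 = 4.3333
  x̄ = (4, 4.3333),  deviation x̄ - mu_0 = (4, 4.3333) - (4, 5) = (0, -0.6667).

Step 2 — sample covariance matrix, S[i,j] = (1/(n-1)) · Σ_k (x_{k,i} - mean_i) · (x_{k,j} - mean_j), divisor n-1 = 5:
  S[A,A] = ((-2)·(-2) + (3)·(3) + (-2)·(-2) + (-3)·(-3) + (3)·(3) + (1)·(1)) / 5 = 36/5 = 7.2
  S[A,B] = ((-2)·(-2.3333) + (3)·(4.6667) + (-2)·(-2.3333) + (-3)·(1.6667) + (3)·(-0.3333) + (1)·(-1.3333)) / 5 = 16/5 = 3.2
  S[B,B] = ((-2.3333)·(-2.3333) + (4.6667)·(4.6667) + (-2.3333)·(-2.3333) + (1.6667)·(1.6667) + (-0.3333)·(-0.3333) + (-1.3333)·(-1.3333)) / 5 = 37.3333/5 = 7.4667
  S = [[7.2, 3.2],
 [3.2, 7.4667]].

Step 3 — invert S. det(S) = 7.2·7.4667 - (3.2)² = 43.52.
  S^{-1} = (1/det) · [[d, -b], [-b, a]] = [[0.1716, -0.0735],
 [-0.0735, 0.1654]].

Step 4 — quadratic form (x̄ - mu_0)^T · S^{-1} · (x̄ - mu_0):
  S^{-1} · (x̄ - mu_0) = (0.049, -0.1103),
  (x̄ - mu_0)^T · [...] = (0)·(0.049) + (-0.6667)·(-0.1103) = 0.0735.

Step 5 — scale by n: T² = 6 · 0.0735 = 0.4412.

T² ≈ 0.4412


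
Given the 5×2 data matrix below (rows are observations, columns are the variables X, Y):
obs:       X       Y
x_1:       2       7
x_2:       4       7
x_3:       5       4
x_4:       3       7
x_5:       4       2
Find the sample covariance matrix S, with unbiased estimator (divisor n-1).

Step 1 — column means:
  mean(X) = (2 + 4 + 5 + 3 + 4) / 5 = 18/5 = 3.6
  mean(Y) = (7 + 7 + 4 + 7 + 2) / 5 = 27/5 = 5.4

Step 2 — sample covariance S[i,j] = (1/(n-1)) · Σ_k (x_{k,i} - mean_i) · (x_{k,j} - mean_j), with n-1 = 4.
  S[X,X] = ((-1.6)·(-1.6) + (0.4)·(0.4) + (1.4)·(1.4) + (-0.6)·(-0.6) + (0.4)·(0.4)) / 4 = 5.2/4 = 1.3
  S[X,Y] = ((-1.6)·(1.6) + (0.4)·(1.6) + (1.4)·(-1.4) + (-0.6)·(1.6) + (0.4)·(-3.4)) / 4 = -6.2/4 = -1.55
  S[Y,Y] = ((1.6)·(1.6) + (1.6)·(1.6) + (-1.4)·(-1.4) + (1.6)·(1.6) + (-3.4)·(-3.4)) / 4 = 21.2/4 = 5.3

S is symmetric (S[j,i] = S[i,j]). Assembling:

S = [[1.3, -1.55],
 [-1.55, 5.3]]


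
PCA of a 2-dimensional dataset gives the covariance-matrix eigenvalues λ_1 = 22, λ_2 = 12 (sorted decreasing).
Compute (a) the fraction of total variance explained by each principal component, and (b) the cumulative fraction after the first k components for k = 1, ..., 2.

Step 1 — total variance = trace(Sigma) = Σ λ_i = 22 + 12 = 34.

Step 2 — fraction explained by component i = λ_i / Σ λ:
  PC1: 22/34 = 0.6471
  PC2: 12/34 = 0.3529

Step 3 — cumulative fraction after k components = (λ_1 + ... + λ_k) / Σ λ:
  k = 1: 22/34 = 0.6471
  k = 2: (22 + 12)/34 = 34/34 = 1

Summary (fraction, with percent):

explained: PC1 0.6471 (64.71%), PC2 0.3529 (35.29%);  cumulative: 0.6471, 1


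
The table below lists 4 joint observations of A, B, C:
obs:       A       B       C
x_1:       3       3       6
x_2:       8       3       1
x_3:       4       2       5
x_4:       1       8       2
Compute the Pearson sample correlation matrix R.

Step 1 — column means:
  mean(A) = (3 + 8 + 4 + 1) / 4 = 16/4 = 4
  mean(B) = (3 + 3 + 2 + 8) / 4 = 16/4 = 4
  mean(C) = (6 + 1 + 5 + 2) / 4 = 14/4 = 3.5

Step 2 — sample variances and covariances s[i,j] = (1/(n-1)) · Σ_k (x_{k,i} - mean_i) · (x_{k,j} - mean_j), with n-1 = 3:
  s[A,A] = ((-1)·(-1) + (4)·(4) + (0)·(0) + (-3)·(-3)) / 3 = 26/3 = 8.6667
  s[A,B] = ((-1)·(-1) + (4)·(-1) + (0)·(-2) + (-3)·(4)) / 3 = -15/3 = -5
  s[A,C] = ((-1)·(2.5) + (4)·(-2.5) + (0)·(1.5) + (-3)·(-1.5)) / 3 = -8/3 = -2.6667
  s[B,B] = ((-1)·(-1) + (-1)·(-1) + (-2)·(-2) + (4)·(4)) / 3 = 22/3 = 7.3333
  s[B,C] = ((-1)·(2.5) + (-1)·(-2.5) + (-2)·(1.5) + (4)·(-1.5)) / 3 = -9/3 = -3
  s[C,C] = ((2.5)·(2.5) + (-2.5)·(-2.5) + (1.5)·(1.5) + (-1.5)·(-1.5)) / 3 = 17/3 = 5.6667
  Sample standard deviations s_i = √(s[i,i]):
  s(A) = √(8.6667) = 2.9439
  s(B) = √(7.3333) = 2.708
  s(C) = √(5.6667) = 2.3805

Step 3 — r_{ij} = s_{ij} / (s_i · s_j):
  r[A,A] = 1 (diagonal).
  r[A,B] = -5 / (2.9439 · 2.708) = -5 / 7.9722 = -0.6272
  r[A,C] = -2.6667 / (2.9439 · 2.3805) = -2.6667 / 7.0079 = -0.3805
  r[B,B] = 1 (diagonal).
  r[B,C] = -3 / (2.708 · 2.3805) = -3 / 6.4464 = -0.4654
  r[C,C] = 1 (diagonal).

R is symmetric with unit diagonal. Assembling:

R = [[1, -0.6272, -0.3805],
 [-0.6272, 1, -0.4654],
 [-0.3805, -0.4654, 1]]


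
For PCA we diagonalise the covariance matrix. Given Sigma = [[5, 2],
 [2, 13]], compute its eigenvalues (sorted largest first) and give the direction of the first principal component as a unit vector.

Step 1 — characteristic polynomial of 2×2 Sigma:
  det(Sigma - λI) = λ² - trace · λ + det = 0.
  trace = 5 + 13 = 18, det = 5·13 - (2)² = 61.
Step 2 — discriminant:
  Δ = trace² - 4·det = 324 - 244 = 80.
Step 3 — eigenvalues:
  λ = (trace ± √Δ)/2 = (18 ± 8.9443)/2,
  λ_1 = 13.4721,  λ_2 = 4.5279.

Step 4 — unit eigenvector for λ_1: solve (Sigma - λ_1 I)v = 0. First row:
  (5 - 13.4721)·v_x + (2)·v_y = 0, i.e. (-8.4721)·v_x + (2)·v_y = 0,
  so v ∝ (b, λ_1 - a) = (2, 8.4721) = u.
  ||u|| = √((2)² + (8.4721)²) = √(75.7771) ≈ 8.705,
  v_1 = u/||u|| ≈ (0.2298, 0.9732) (||v_1|| = 1).

λ_1 = 13.4721,  λ_2 = 4.5279;  v_1 ≈ (0.2298, 0.9732)


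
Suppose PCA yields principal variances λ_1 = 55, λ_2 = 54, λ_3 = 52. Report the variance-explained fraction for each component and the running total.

Step 1 — total variance = trace(Sigma) = Σ λ_i = 55 + 54 + 52 = 161.

Step 2 — fraction explained by component i = λ_i / Σ λ:
  PC1: 55/161 = 0.3416
  PC2: 54/161 = 0.3354
  PC3: 52/161 = 0.323

Step 3 — cumulative fraction after k components = (λ_1 + ... + λ_k) / Σ λ:
  k = 1: 55/161 = 0.3416
  k = 2: (55 + 54)/161 = 109/161 = 0.677
  k = 3: (55 + 54 + 52)/161 = 161/161 = 1

Summary (fraction, with percent):

explained: PC1 0.3416 (34.16%), PC2 0.3354 (33.54%), PC3 0.323 (32.3%);  cumulative: 0.3416, 0.677, 1


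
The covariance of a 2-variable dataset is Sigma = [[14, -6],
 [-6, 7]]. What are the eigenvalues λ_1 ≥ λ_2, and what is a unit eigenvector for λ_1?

Step 1 — characteristic polynomial of 2×2 Sigma:
  det(Sigma - λI) = λ² - trace · λ + det = 0.
  trace = 14 + 7 = 21, det = 14·7 - (-6)² = 62.
Step 2 — discriminant:
  Δ = trace² - 4·det = 441 - 248 = 193.
Step 3 — eigenvalues:
  λ = (trace ± √Δ)/2 = (21 ± 13.8924)/2,
  λ_1 = 17.4462,  λ_2 = 3.5538.

Step 4 — unit eigenvector for λ_1: solve (Sigma - λ_1 I)v = 0. First row:
  (14 - 17.4462)·v_x + (-6)·v_y = 0, i.e. (-3.4462)·v_x + (-6)·v_y = 0,
  so v ∝ (b, λ_1 - a) = (-6, 3.4462); multiply by -1 so the first entry is positive: u = (6, -3.4462).
  ||u|| = √((6)² + (-3.4462)²) = √(47.8764) ≈ 6.9193,
  v_1 = u/||u|| ≈ (0.8671, -0.4981) (||v_1|| = 1).

λ_1 = 17.4462,  λ_2 = 3.5538;  v_1 ≈ (0.8671, -0.4981)


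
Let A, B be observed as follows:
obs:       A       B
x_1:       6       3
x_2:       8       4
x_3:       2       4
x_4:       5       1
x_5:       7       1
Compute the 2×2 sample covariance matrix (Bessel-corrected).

Step 1 — column means:
  mean(A) = (6 + 8 + 2 + 5 + 7) / 5 = 28/5 = 5.6
  mean(B) = (3 + 4 + 4 + 1 + 1) / 5 = 13/5 = 2.6

Step 2 — sample covariance S[i,j] = (1/(n-1)) · Σ_k (x_{k,i} - mean_i) · (x_{k,j} - mean_j), with n-1 = 4.
  S[A,A] = ((0.4)·(0.4) + (2.4)·(2.4) + (-3.6)·(-3.6) + (-0.6)·(-0.6) + (1.4)·(1.4)) / 4 = 21.2/4 = 5.3
  S[A,B] = ((0.4)·(0.4) + (2.4)·(1.4) + (-3.6)·(1.4) + (-0.6)·(-1.6) + (1.4)·(-1.6)) / 4 = -2.8/4 = -0.7
  S[B,B] = ((0.4)·(0.4) + (1.4)·(1.4) + (1.4)·(1.4) + (-1.6)·(-1.6) + (-1.6)·(-1.6)) / 4 = 9.2/4 = 2.3

S is symmetric (S[j,i] = S[i,j]). Assembling:

S = [[5.3, -0.7],
 [-0.7, 2.3]]


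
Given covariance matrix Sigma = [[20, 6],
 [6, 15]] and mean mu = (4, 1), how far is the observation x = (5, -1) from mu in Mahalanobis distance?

Step 1 — centre the observation: (x - mu) = (1, -2).

Step 2 — invert Sigma. det(Sigma) = 20·15 - (6)² = 264.
  Sigma^{-1} = (1/det) · [[d, -b], [-b, a]] = [[0.0568, -0.0227],
 [-0.0227, 0.0758]].

Step 3 — form the quadratic (x - mu)^T · Sigma^{-1} · (x - mu):
  Sigma^{-1} · (x - mu) = (0.1023, -0.1742).
  (x - mu)^T · [Sigma^{-1} · (x - mu)] = (1)·(0.1023) + (-2)·(-0.1742) = 0.4508.

Step 4 — take square root: d = √(0.4508) ≈ 0.6714.

d(x, mu) = √(0.4508) ≈ 0.6714


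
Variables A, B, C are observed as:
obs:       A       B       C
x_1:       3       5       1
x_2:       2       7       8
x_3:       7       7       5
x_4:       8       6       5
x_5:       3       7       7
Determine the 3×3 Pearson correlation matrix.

Step 1 — column means:
  mean(A) = (3 + 2 + 7 + 8 + 3) / 5 = 23/5 = 4.6
  mean(B) = (5 + 7 + 7 + 6 + 7) / 5 = 32/5 = 6.4
  mean(C) = (1 + 8 + 5 + 5 + 7) / 5 = 26/5 = 5.2

Step 2 — sample variances and covariances s[i,j] = (1/(n-1)) · Σ_k (x_{k,i} - mean_i) · (x_{k,j} - mean_j), with n-1 = 4:
  s[A,A] = ((-1.6)·(-1.6) + (-2.6)·(-2.6) + (2.4)·(2.4) + (3.4)·(3.4) + (-1.6)·(-1.6)) / 4 = 29.2/4 = 7.3
  s[A,B] = ((-1.6)·(-1.4) + (-2.6)·(0.6) + (2.4)·(0.6) + (3.4)·(-0.4) + (-1.6)·(0.6)) / 4 = -0.2/4 = -0.05
  s[A,C] = ((-1.6)·(-4.2) + (-2.6)·(2.8) + (2.4)·(-0.2) + (3.4)·(-0.2) + (-1.6)·(1.8)) / 4 = -4.6/4 = -1.15
  s[B,B] = ((-1.4)·(-1.4) + (0.6)·(0.6) + (0.6)·(0.6) + (-0.4)·(-0.4) + (0.6)·(0.6)) / 4 = 3.2/4 = 0.8
  s[B,C] = ((-1.4)·(-4.2) + (0.6)·(2.8) + (0.6)·(-0.2) + (-0.4)·(-0.2) + (0.6)·(1.8)) / 4 = 8.6/4 = 2.15
  s[C,C] = ((-4.2)·(-4.2) + (2.8)·(2.8) + (-0.2)·(-0.2) + (-0.2)·(-0.2) + (1.8)·(1.8)) / 4 = 28.8/4 = 7.2
  Sample standard deviations s_i = √(s[i,i]):
  s(A) = √(7.3) = 2.7019
  s(B) = √(0.8) = 0.8944
  s(C) = √(7.2) = 2.6833

Step 3 — r_{ij} = s_{ij} / (s_i · s_j):
  r[A,A] = 1 (diagonal).
  r[A,B] = -0.05 / (2.7019 · 0.8944) = -0.05 / 2.4166 = -0.0207
  r[A,C] = -1.15 / (2.7019 · 2.6833) = -1.15 / 7.2498 = -0.1586
  r[B,B] = 1 (diagonal).
  r[B,C] = 2.15 / (0.8944 · 2.6833) = 2.15 / 2.4 = 0.8958
  r[C,C] = 1 (diagonal).

R is symmetric with unit diagonal. Assembling:

R = [[1, -0.0207, -0.1586],
 [-0.0207, 1, 0.8958],
 [-0.1586, 0.8958, 1]]


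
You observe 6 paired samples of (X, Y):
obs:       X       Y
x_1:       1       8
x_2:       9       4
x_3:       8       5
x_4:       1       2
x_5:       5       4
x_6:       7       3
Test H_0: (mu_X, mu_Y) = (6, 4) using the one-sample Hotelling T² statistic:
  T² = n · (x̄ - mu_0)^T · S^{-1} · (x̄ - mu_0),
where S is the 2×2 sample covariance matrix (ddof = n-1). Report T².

Step 1 — sample mean vector:
  mean(X) = (1 + 9 + 8 + 1 + 5 + 7) / 6 = 31/6 = 5.1667
  mean(Y) = (8 + 4 + 5 + 2 + 4 + 3) / 6 = 26/6 = 4.3333
  x̄ = (5.1667, 4.3333),  deviation x̄ - mu_0 = (5.1667, 4.3333) - (6, 4) = (-0.8333, 0.3333).

Step 2 — sample covariance matrix, S[i,j] = (1/(n-1)) · Σ_k (x_{k,i} - mean_i) · (x_{k,j} - mean_j), divisor n-1 = 5:
  S[X,X] = ((-4.1667)·(-4.1667) + (3.8333)·(3.8333) + (2.8333)·(2.8333) + (-4.1667)·(-4.1667) + (-0.1667)·(-0.1667) + (1.8333)·(1.8333)) / 5 = 60.8333/5 = 12.1667
  S[X,Y] = ((-4.1667)·(3.6667) + (3.8333)·(-0.3333) + (2.8333)·(0.6667) + (-4.1667)·(-2.3333) + (-0.1667)·(-0.3333) + (1.8333)·(-1.3333)) / 5 = -7.3333/5 = -1.4667
  S[Y,Y] = ((3.6667)·(3.6667) + (-0.3333)·(-0.3333) + (0.6667)·(0.6667) + (-2.3333)·(-2.3333) + (-0.3333)·(-0.3333) + (-1.3333)·(-1.3333)) / 5 = 21.3333/5 = 4.2667
  S = [[12.1667, -1.4667],
 [-1.4667, 4.2667]].

Step 3 — invert S. det(S) = 12.1667·4.2667 - (-1.4667)² = 49.76.
  S^{-1} = (1/det) · [[d, -b], [-b, a]] = [[0.0857, 0.0295],
 [0.0295, 0.2445]].

Step 4 — quadratic form (x̄ - mu_0)^T · S^{-1} · (x̄ - mu_0):
  S^{-1} · (x̄ - mu_0) = (-0.0616, 0.0569),
  (x̄ - mu_0)^T · [...] = (-0.8333)·(-0.0616) + (0.3333)·(0.0569) = 0.0703.

Step 5 — scale by n: T² = 6 · 0.0703 = 0.422.

T² ≈ 0.422


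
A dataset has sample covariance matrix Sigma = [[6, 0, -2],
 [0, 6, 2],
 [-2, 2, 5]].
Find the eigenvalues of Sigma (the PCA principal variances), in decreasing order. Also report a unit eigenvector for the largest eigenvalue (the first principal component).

Step 1 — characteristic polynomial p(λ) = det(λI - Sigma) = λ³ - tr·λ² + c_1·λ - det, where tr = trace, c_1 = sum of the principal 2×2 minors, det = det(Sigma):
  tr = 6 + 6 + 5 = 17,
  c_1 = (6·6 - (0)²) + (6·5 - (-2)²) + (6·5 - (2)²) = 36 + 26 + 26 = 88,
  det = 6·(6·5 - (2)²) - (0)·((0)·5 - (2)·(-2)) + (-2)·((0)·(2) - 6·(-2)) = 6·(26) - (0)·(4) + (-2)·(12) = 132.
  So p(λ) = λ³ - 17λ² + 88λ - 132.
Step 2 — look for an integer root (rational root theorem: any rational root is an integer divisor of 132). Testing λ = 6:
  p(6) = 216 - 612 + 528 - 132 = 0  ✓
  Dividing out (λ - 6): p(λ) = (λ - 6)(λ² - 11λ + 22).
Step 3 — remaining eigenvalues from the quadratic λ² - 11λ + 22 = 0:
  Δ = 11² - 4·22 = 121 - 88 = 33,  λ = (11 ± √33)/2 = (11 ± 5.7446)/2 ≈ 8.3723 or 2.6277.
  Sorted: λ_1 = 8.3723,  λ_2 = 6,  λ_3 = 2.6277  (check: sum = 17 = tr ✓).

Step 4 — unit eigenvector for λ_1 ≈ 8.3723: v spans the null space of (Sigma - λ_1 I), whose rows are
  r_1 = (-2.3723, 0, -2),  r_2 = (0, -2.3723, 2),  r_3 = (-2, 2, -3.3723).
  v is orthogonal to every row, so take v ∝ r_1 × r_2 = ((0)·(2) - (-2)·(-2.3723), (-2)·(0) - (-2.3723)·(2), (-2.3723)·(-2.3723) - (0)·(0)) ≈ (-4.7446, 4.7446, 5.6277).
  Rescale (multiply by -1 so the first nonzero entry is positive): u = (4.7446, -4.7446, -5.6277).
  ||u|| = √((4.7446)² + (-4.7446)² + (-5.6277)²) = √(76.693) ≈ 8.7575,  v_1 = u/||u|| ≈ (0.5418, -0.5418, -0.6426) (||v_1|| = 1).

λ_1 = 8.3723,  λ_2 = 6,  λ_3 = 2.6277;  v_1 ≈ (0.5418, -0.5418, -0.6426)


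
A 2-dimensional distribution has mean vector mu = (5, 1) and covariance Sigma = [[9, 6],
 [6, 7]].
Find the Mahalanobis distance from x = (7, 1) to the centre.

Step 1 — centre the observation: (x - mu) = (2, 0).

Step 2 — invert Sigma. det(Sigma) = 9·7 - (6)² = 27.
  Sigma^{-1} = (1/det) · [[d, -b], [-b, a]] = [[0.2593, -0.2222],
 [-0.2222, 0.3333]].

Step 3 — form the quadratic (x - mu)^T · Sigma^{-1} · (x - mu):
  Sigma^{-1} · (x - mu) = (0.5185, -0.4444).
  (x - mu)^T · [Sigma^{-1} · (x - mu)] = (2)·(0.5185) + (0)·(-0.4444) = 1.037.

Step 4 — take square root: d = √(1.037) ≈ 1.0184.

d(x, mu) = √(1.037) ≈ 1.0184


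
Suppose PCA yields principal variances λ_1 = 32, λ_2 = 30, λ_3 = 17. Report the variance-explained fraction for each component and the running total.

Step 1 — total variance = trace(Sigma) = Σ λ_i = 32 + 30 + 17 = 79.

Step 2 — fraction explained by component i = λ_i / Σ λ:
  PC1: 32/79 = 0.4051
  PC2: 30/79 = 0.3797
  PC3: 17/79 = 0.2152

Step 3 — cumulative fraction after k components = (λ_1 + ... + λ_k) / Σ λ:
  k = 1: 32/79 = 0.4051
  k = 2: (32 + 30)/79 = 62/79 = 0.7848
  k = 3: (32 + 30 + 17)/79 = 79/79 = 1

Summary (fraction, with percent):

explained: PC1 0.4051 (40.51%), PC2 0.3797 (37.97%), PC3 0.2152 (21.52%);  cumulative: 0.4051, 0.7848, 1


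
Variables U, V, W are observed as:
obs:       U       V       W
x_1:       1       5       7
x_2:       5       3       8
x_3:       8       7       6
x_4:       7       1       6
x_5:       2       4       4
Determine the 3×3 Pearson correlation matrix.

Step 1 — column means:
  mean(U) = (1 + 5 + 8 + 7 + 2) / 5 = 23/5 = 4.6
  mean(V) = (5 + 3 + 7 + 1 + 4) / 5 = 20/5 = 4
  mean(W) = (7 + 8 + 6 + 6 + 4) / 5 = 31/5 = 6.2

Step 2 — sample variances and covariances s[i,j] = (1/(n-1)) · Σ_k (x_{k,i} - mean_i) · (x_{k,j} - mean_j), with n-1 = 4:
  s[U,U] = ((-3.6)·(-3.6) + (0.4)·(0.4) + (3.4)·(3.4) + (2.4)·(2.4) + (-2.6)·(-2.6)) / 4 = 37.2/4 = 9.3
  s[U,V] = ((-3.6)·(1) + (0.4)·(-1) + (3.4)·(3) + (2.4)·(-3) + (-2.6)·(0)) / 4 = -1/4 = -0.25
  s[U,W] = ((-3.6)·(0.8) + (0.4)·(1.8) + (3.4)·(-0.2) + (2.4)·(-0.2) + (-2.6)·(-2.2)) / 4 = 2.4/4 = 0.6
  s[V,V] = ((1)·(1) + (-1)·(-1) + (3)·(3) + (-3)·(-3) + (0)·(0)) / 4 = 20/4 = 5
  s[V,W] = ((1)·(0.8) + (-1)·(1.8) + (3)·(-0.2) + (-3)·(-0.2) + (0)·(-2.2)) / 4 = -1/4 = -0.25
  s[W,W] = ((0.8)·(0.8) + (1.8)·(1.8) + (-0.2)·(-0.2) + (-0.2)·(-0.2) + (-2.2)·(-2.2)) / 4 = 8.8/4 = 2.2
  Sample standard deviations s_i = √(s[i,i]):
  s(U) = √(9.3) = 3.0496
  s(V) = √(5) = 2.2361
  s(W) = √(2.2) = 1.4832

Step 3 — r_{ij} = s_{ij} / (s_i · s_j):
  r[U,U] = 1 (diagonal).
  r[U,V] = -0.25 / (3.0496 · 2.2361) = -0.25 / 6.8191 = -0.0367
  r[U,W] = 0.6 / (3.0496 · 1.4832) = 0.6 / 4.5233 = 0.1326
  r[V,V] = 1 (diagonal).
  r[V,W] = -0.25 / (2.2361 · 1.4832) = -0.25 / 3.3166 = -0.0754
  r[W,W] = 1 (diagonal).

R is symmetric with unit diagonal. Assembling:

R = [[1, -0.0367, 0.1326],
 [-0.0367, 1, -0.0754],
 [0.1326, -0.0754, 1]]


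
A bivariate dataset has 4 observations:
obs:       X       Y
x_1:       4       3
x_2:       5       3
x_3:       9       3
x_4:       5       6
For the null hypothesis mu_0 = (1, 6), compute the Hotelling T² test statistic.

Step 1 — sample mean vector:
  mean(X) = (4 + 5 + 9 + 5) / 4 = 23/4 = 5.75
  mean(Y) = (3 + 3 + 3 + 6) / 4 = 15/4 = 3.75
  x̄ = (5.75, 3.75),  deviation x̄ - mu_0 = (5.75, 3.75) - (1, 6) = (4.75, -2.25).

Step 2 — sample covariance matrix, S[i,j] = (1/(n-1)) · Σ_k (x_{k,i} - mean_i) · (x_{k,j} - mean_j), divisor n-1 = 3:
  S[X,X] = ((-1.75)·(-1.75) + (-0.75)·(-0.75) + (3.25)·(3.25) + (-0.75)·(-0.75)) / 3 = 14.75/3 = 4.9167
  S[X,Y] = ((-1.75)·(-0.75) + (-0.75)·(-0.75) + (3.25)·(-0.75) + (-0.75)·(2.25)) / 3 = -2.25/3 = -0.75
  S[Y,Y] = ((-0.75)·(-0.75) + (-0.75)·(-0.75) + (-0.75)·(-0.75) + (2.25)·(2.25)) / 3 = 6.75/3 = 2.25
  S = [[4.9167, -0.75],
 [-0.75, 2.25]].

Step 3 — invert S. det(S) = 4.9167·2.25 - (-0.75)² = 10.5.
  S^{-1} = (1/det) · [[d, -b], [-b, a]] = [[0.2143, 0.0714],
 [0.0714, 0.4683]].

Step 4 — quadratic form (x̄ - mu_0)^T · S^{-1} · (x̄ - mu_0):
  S^{-1} · (x̄ - mu_0) = (0.8571, -0.7143),
  (x̄ - mu_0)^T · [...] = (4.75)·(0.8571) + (-2.25)·(-0.7143) = 5.6786.

Step 5 — scale by n: T² = 4 · 5.6786 = 22.7143.

T² ≈ 22.7143


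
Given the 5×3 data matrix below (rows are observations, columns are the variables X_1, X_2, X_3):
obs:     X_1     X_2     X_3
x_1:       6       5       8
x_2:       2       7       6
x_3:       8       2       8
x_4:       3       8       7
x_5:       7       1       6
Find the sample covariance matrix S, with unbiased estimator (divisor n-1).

Step 1 — column means:
  mean(X_1) = (6 + 2 + 8 + 3 + 7) / 5 = 26/5 = 5.2
  mean(X_2) = (5 + 7 + 2 + 8 + 1) / 5 = 23/5 = 4.6
  mean(X_3) = (8 + 6 + 8 + 7 + 6) / 5 = 35/5 = 7

Step 2 — sample covariance S[i,j] = (1/(n-1)) · Σ_k (x_{k,i} - mean_i) · (x_{k,j} - mean_j), with n-1 = 4.
  S[X_1,X_1] = ((0.8)·(0.8) + (-3.2)·(-3.2) + (2.8)·(2.8) + (-2.2)·(-2.2) + (1.8)·(1.8)) / 4 = 26.8/4 = 6.7
  S[X_1,X_2] = ((0.8)·(0.4) + (-3.2)·(2.4) + (2.8)·(-2.6) + (-2.2)·(3.4) + (1.8)·(-3.6)) / 4 = -28.6/4 = -7.15
  S[X_1,X_3] = ((0.8)·(1) + (-3.2)·(-1) + (2.8)·(1) + (-2.2)·(0) + (1.8)·(-1)) / 4 = 5/4 = 1.25
  S[X_2,X_2] = ((0.4)·(0.4) + (2.4)·(2.4) + (-2.6)·(-2.6) + (3.4)·(3.4) + (-3.6)·(-3.6)) / 4 = 37.2/4 = 9.3
  S[X_2,X_3] = ((0.4)·(1) + (2.4)·(-1) + (-2.6)·(1) + (3.4)·(0) + (-3.6)·(-1)) / 4 = -1/4 = -0.25
  S[X_3,X_3] = ((1)·(1) + (-1)·(-1) + (1)·(1) + (0)·(0) + (-1)·(-1)) / 4 = 4/4 = 1

S is symmetric (S[j,i] = S[i,j]). Assembling:

S = [[6.7, -7.15, 1.25],
 [-7.15, 9.3, -0.25],
 [1.25, -0.25, 1]]


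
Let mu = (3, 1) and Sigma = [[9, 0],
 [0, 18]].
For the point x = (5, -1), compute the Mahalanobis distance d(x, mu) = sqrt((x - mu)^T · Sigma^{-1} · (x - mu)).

Step 1 — centre the observation: (x - mu) = (2, -2).

Step 2 — invert Sigma. det(Sigma) = 9·18 - (0)² = 162.
  Sigma^{-1} = (1/det) · [[d, -b], [-b, a]] = [[0.1111, 0],
 [0, 0.0556]].

Step 3 — form the quadratic (x - mu)^T · Sigma^{-1} · (x - mu):
  Sigma^{-1} · (x - mu) = (0.2222, -0.1111).
  (x - mu)^T · [Sigma^{-1} · (x - mu)] = (2)·(0.2222) + (-2)·(-0.1111) = 0.6667.

Step 4 — take square root: d = √(0.6667) ≈ 0.8165.

d(x, mu) = √(0.6667) ≈ 0.8165


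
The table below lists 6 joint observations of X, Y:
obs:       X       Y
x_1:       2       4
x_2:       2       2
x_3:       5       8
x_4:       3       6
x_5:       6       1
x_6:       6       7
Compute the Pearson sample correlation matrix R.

Step 1 — column means:
  mean(X) = (2 + 2 + 5 + 3 + 6 + 6) / 6 = 24/6 = 4
  mean(Y) = (4 + 2 + 8 + 6 + 1 + 7) / 6 = 28/6 = 4.6667

Step 2 — sample variances and covariances s[i,j] = (1/(n-1)) · Σ_k (x_{k,i} - mean_i) · (x_{k,j} - mean_j), with n-1 = 5:
  s[X,X] = ((-2)·(-2) + (-2)·(-2) + (1)·(1) + (-1)·(-1) + (2)·(2) + (2)·(2)) / 5 = 18/5 = 3.6
  s[X,Y] = ((-2)·(-0.6667) + (-2)·(-2.6667) + (1)·(3.3333) + (-1)·(1.3333) + (2)·(-3.6667) + (2)·(2.3333)) / 5 = 6/5 = 1.2
  s[Y,Y] = ((-0.6667)·(-0.6667) + (-2.6667)·(-2.6667) + (3.3333)·(3.3333) + (1.3333)·(1.3333) + (-3.6667)·(-3.6667) + (2.3333)·(2.3333)) / 5 = 39.3333/5 = 7.8667
  Sample standard deviations s_i = √(s[i,i]):
  s(X) = √(3.6) = 1.8974
  s(Y) = √(7.8667) = 2.8048

Step 3 — r_{ij} = s_{ij} / (s_i · s_j):
  r[X,X] = 1 (diagonal).
  r[X,Y] = 1.2 / (1.8974 · 2.8048) = 1.2 / 5.3217 = 0.2255
  r[Y,Y] = 1 (diagonal).

R is symmetric with unit diagonal. Assembling:

R = [[1, 0.2255],
 [0.2255, 1]]


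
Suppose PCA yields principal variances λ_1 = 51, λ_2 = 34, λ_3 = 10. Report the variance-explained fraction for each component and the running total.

Step 1 — total variance = trace(Sigma) = Σ λ_i = 51 + 34 + 10 = 95.

Step 2 — fraction explained by component i = λ_i / Σ λ:
  PC1: 51/95 = 0.5368
  PC2: 34/95 = 0.3579
  PC3: 10/95 = 0.1053

Step 3 — cumulative fraction after k components = (λ_1 + ... + λ_k) / Σ λ:
  k = 1: 51/95 = 0.5368
  k = 2: (51 + 34)/95 = 85/95 = 0.8947
  k = 3: (51 + 34 + 10)/95 = 95/95 = 1

Summary (fraction, with percent):

explained: PC1 0.5368 (53.68%), PC2 0.3579 (35.79%), PC3 0.1053 (10.53%);  cumulative: 0.5368, 0.8947, 1


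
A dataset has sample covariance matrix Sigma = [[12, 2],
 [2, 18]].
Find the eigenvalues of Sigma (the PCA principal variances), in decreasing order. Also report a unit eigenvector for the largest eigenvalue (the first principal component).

Step 1 — characteristic polynomial of 2×2 Sigma:
  det(Sigma - λI) = λ² - trace · λ + det = 0.
  trace = 12 + 18 = 30, det = 12·18 - (2)² = 212.
Step 2 — discriminant:
  Δ = trace² - 4·det = 900 - 848 = 52.
Step 3 — eigenvalues:
  λ = (trace ± √Δ)/2 = (30 ± 7.2111)/2,
  λ_1 = 18.6056,  λ_2 = 11.3944.

Step 4 — unit eigenvector for λ_1: solve (Sigma - λ_1 I)v = 0. First row:
  (12 - 18.6056)·v_x + (2)·v_y = 0, i.e. (-6.6056)·v_x + (2)·v_y = 0,
  so v ∝ (b, λ_1 - a) = (2, 6.6056) = u.
  ||u|| = √((2)² + (6.6056)²) = √(47.6333) ≈ 6.9017,
  v_1 = u/||u|| ≈ (0.2898, 0.9571) (||v_1|| = 1).

λ_1 = 18.6056,  λ_2 = 11.3944;  v_1 ≈ (0.2898, 0.9571)


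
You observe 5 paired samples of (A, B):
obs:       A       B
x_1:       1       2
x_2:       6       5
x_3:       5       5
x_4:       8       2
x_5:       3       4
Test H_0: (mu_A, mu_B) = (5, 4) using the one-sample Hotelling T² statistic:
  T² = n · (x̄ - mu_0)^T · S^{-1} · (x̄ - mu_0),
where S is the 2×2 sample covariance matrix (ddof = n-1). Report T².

Step 1 — sample mean vector:
  mean(A) = (1 + 6 + 5 + 8 + 3) / 5 = 23/5 = 4.6
  mean(B) = (2 + 5 + 5 + 2 + 4) / 5 = 18/5 = 3.6
  x̄ = (4.6, 3.6),  deviation x̄ - mu_0 = (4.6, 3.6) - (5, 4) = (-0.4, -0.4).

Step 2 — sample covariance matrix, S[i,j] = (1/(n-1)) · Σ_k (x_{k,i} - mean_i) · (x_{k,j} - mean_j), divisor n-1 = 4:
  S[A,A] = ((-3.6)·(-3.6) + (1.4)·(1.4) + (0.4)·(0.4) + (3.4)·(3.4) + (-1.6)·(-1.6)) / 4 = 29.2/4 = 7.3
  S[A,B] = ((-3.6)·(-1.6) + (1.4)·(1.4) + (0.4)·(1.4) + (3.4)·(-1.6) + (-1.6)·(0.4)) / 4 = 2.2/4 = 0.55
  S[B,B] = ((-1.6)·(-1.6) + (1.4)·(1.4) + (1.4)·(1.4) + (-1.6)·(-1.6) + (0.4)·(0.4)) / 4 = 9.2/4 = 2.3
  S = [[7.3, 0.55],
 [0.55, 2.3]].

Step 3 — invert S. det(S) = 7.3·2.3 - (0.55)² = 16.4875.
  S^{-1} = (1/det) · [[d, -b], [-b, a]] = [[0.1395, -0.0334],
 [-0.0334, 0.4428]].

Step 4 — quadratic form (x̄ - mu_0)^T · S^{-1} · (x̄ - mu_0):
  S^{-1} · (x̄ - mu_0) = (-0.0425, -0.1638),
  (x̄ - mu_0)^T · [...] = (-0.4)·(-0.0425) + (-0.4)·(-0.1638) = 0.0825.

Step 5 — scale by n: T² = 5 · 0.0825 = 0.4124.

T² ≈ 0.4124


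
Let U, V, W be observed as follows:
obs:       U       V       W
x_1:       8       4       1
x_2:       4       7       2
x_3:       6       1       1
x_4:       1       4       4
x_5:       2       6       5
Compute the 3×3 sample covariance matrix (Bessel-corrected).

Step 1 — column means:
  mean(U) = (8 + 4 + 6 + 1 + 2) / 5 = 21/5 = 4.2
  mean(V) = (4 + 7 + 1 + 4 + 6) / 5 = 22/5 = 4.4
  mean(W) = (1 + 2 + 1 + 4 + 5) / 5 = 13/5 = 2.6

Step 2 — sample covariance S[i,j] = (1/(n-1)) · Σ_k (x_{k,i} - mean_i) · (x_{k,j} - mean_j), with n-1 = 4.
  S[U,U] = ((3.8)·(3.8) + (-0.2)·(-0.2) + (1.8)·(1.8) + (-3.2)·(-3.2) + (-2.2)·(-2.2)) / 4 = 32.8/4 = 8.2
  S[U,V] = ((3.8)·(-0.4) + (-0.2)·(2.6) + (1.8)·(-3.4) + (-3.2)·(-0.4) + (-2.2)·(1.6)) / 4 = -10.4/4 = -2.6
  S[U,W] = ((3.8)·(-1.6) + (-0.2)·(-0.6) + (1.8)·(-1.6) + (-3.2)·(1.4) + (-2.2)·(2.4)) / 4 = -18.6/4 = -4.65
  S[V,V] = ((-0.4)·(-0.4) + (2.6)·(2.6) + (-3.4)·(-3.4) + (-0.4)·(-0.4) + (1.6)·(1.6)) / 4 = 21.2/4 = 5.3
  S[V,W] = ((-0.4)·(-1.6) + (2.6)·(-0.6) + (-3.4)·(-1.6) + (-0.4)·(1.4) + (1.6)·(2.4)) / 4 = 7.8/4 = 1.95
  S[W,W] = ((-1.6)·(-1.6) + (-0.6)·(-0.6) + (-1.6)·(-1.6) + (1.4)·(1.4) + (2.4)·(2.4)) / 4 = 13.2/4 = 3.3

S is symmetric (S[j,i] = S[i,j]). Assembling:

S = [[8.2, -2.6, -4.65],
 [-2.6, 5.3, 1.95],
 [-4.65, 1.95, 3.3]]


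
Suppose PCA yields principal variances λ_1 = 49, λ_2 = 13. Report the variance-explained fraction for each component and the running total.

Step 1 — total variance = trace(Sigma) = Σ λ_i = 49 + 13 = 62.

Step 2 — fraction explained by component i = λ_i / Σ λ:
  PC1: 49/62 = 0.7903
  PC2: 13/62 = 0.2097

Step 3 — cumulative fraction after k components = (λ_1 + ... + λ_k) / Σ λ:
  k = 1: 49/62 = 0.7903
  k = 2: (49 + 13)/62 = 62/62 = 1

Summary (fraction, with percent):

explained: PC1 0.7903 (79.03%), PC2 0.2097 (20.97%);  cumulative: 0.7903, 1


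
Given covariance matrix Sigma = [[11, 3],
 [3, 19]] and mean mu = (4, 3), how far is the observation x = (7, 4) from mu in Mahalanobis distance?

Step 1 — centre the observation: (x - mu) = (3, 1).

Step 2 — invert Sigma. det(Sigma) = 11·19 - (3)² = 200.
  Sigma^{-1} = (1/det) · [[d, -b], [-b, a]] = [[0.095, -0.015],
 [-0.015, 0.055]].

Step 3 — form the quadratic (x - mu)^T · Sigma^{-1} · (x - mu):
  Sigma^{-1} · (x - mu) = (0.27, 0.01).
  (x - mu)^T · [Sigma^{-1} · (x - mu)] = (3)·(0.27) + (1)·(0.01) = 0.82.

Step 4 — take square root: d = √(0.82) ≈ 0.9055.

d(x, mu) = √(0.82) ≈ 0.9055


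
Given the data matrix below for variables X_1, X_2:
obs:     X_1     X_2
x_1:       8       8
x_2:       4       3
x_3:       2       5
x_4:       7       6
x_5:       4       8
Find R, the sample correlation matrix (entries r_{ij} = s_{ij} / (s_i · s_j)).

Step 1 — column means:
  mean(X_1) = (8 + 4 + 2 + 7 + 4) / 5 = 25/5 = 5
  mean(X_2) = (8 + 3 + 5 + 6 + 8) / 5 = 30/5 = 6

Step 2 — sample variances and covariances s[i,j] = (1/(n-1)) · Σ_k (x_{k,i} - mean_i) · (x_{k,j} - mean_j), with n-1 = 4:
  s[X_1,X_1] = ((3)·(3) + (-1)·(-1) + (-3)·(-3) + (2)·(2) + (-1)·(-1)) / 4 = 24/4 = 6
  s[X_1,X_2] = ((3)·(2) + (-1)·(-3) + (-3)·(-1) + (2)·(0) + (-1)·(2)) / 4 = 10/4 = 2.5
  s[X_2,X_2] = ((2)·(2) + (-3)·(-3) + (-1)·(-1) + (0)·(0) + (2)·(2)) / 4 = 18/4 = 4.5
  Sample standard deviations s_i = √(s[i,i]):
  s(X_1) = √(6) = 2.4495
  s(X_2) = √(4.5) = 2.1213

Step 3 — r_{ij} = s_{ij} / (s_i · s_j):
  r[X_1,X_1] = 1 (diagonal).
  r[X_1,X_2] = 2.5 / (2.4495 · 2.1213) = 2.5 / 5.1962 = 0.4811
  r[X_2,X_2] = 1 (diagonal).

R is symmetric with unit diagonal. Assembling:

R = [[1, 0.4811],
 [0.4811, 1]]


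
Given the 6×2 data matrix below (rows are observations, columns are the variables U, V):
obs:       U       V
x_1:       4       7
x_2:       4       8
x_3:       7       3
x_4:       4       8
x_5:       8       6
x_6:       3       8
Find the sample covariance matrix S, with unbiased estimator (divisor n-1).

Step 1 — column means:
  mean(U) = (4 + 4 + 7 + 4 + 8 + 3) / 6 = 30/6 = 5
  mean(V) = (7 + 8 + 3 + 8 + 6 + 8) / 6 = 40/6 = 6.6667

Step 2 — sample covariance S[i,j] = (1/(n-1)) · Σ_k (x_{k,i} - mean_i) · (x_{k,j} - mean_j), with n-1 = 5.
  S[U,U] = ((-1)·(-1) + (-1)·(-1) + (2)·(2) + (-1)·(-1) + (3)·(3) + (-2)·(-2)) / 5 = 20/5 = 4
  S[U,V] = ((-1)·(0.3333) + (-1)·(1.3333) + (2)·(-3.6667) + (-1)·(1.3333) + (3)·(-0.6667) + (-2)·(1.3333)) / 5 = -15/5 = -3
  S[V,V] = ((0.3333)·(0.3333) + (1.3333)·(1.3333) + (-3.6667)·(-3.6667) + (1.3333)·(1.3333) + (-0.6667)·(-0.6667) + (1.3333)·(1.3333)) / 5 = 19.3333/5 = 3.8667

S is symmetric (S[j,i] = S[i,j]). Assembling:

S = [[4, -3],
 [-3, 3.8667]]


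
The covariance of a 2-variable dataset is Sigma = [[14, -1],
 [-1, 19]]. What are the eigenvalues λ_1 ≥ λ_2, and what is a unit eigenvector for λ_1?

Step 1 — characteristic polynomial of 2×2 Sigma:
  det(Sigma - λI) = λ² - trace · λ + det = 0.
  trace = 14 + 19 = 33, det = 14·19 - (-1)² = 265.
Step 2 — discriminant:
  Δ = trace² - 4·det = 1089 - 1060 = 29.
Step 3 — eigenvalues:
  λ = (trace ± √Δ)/2 = (33 ± 5.3852)/2,
  λ_1 = 19.1926,  λ_2 = 13.8074.

Step 4 — unit eigenvector for λ_1: solve (Sigma - λ_1 I)v = 0. First row:
  (14 - 19.1926)·v_x + (-1)·v_y = 0, i.e. (-5.1926)·v_x + (-1)·v_y = 0,
  so v ∝ (b, λ_1 - a) = (-1, 5.1926); multiply by -1 so the first entry is positive: u = (1, -5.1926).
  ||u|| = √((1)² + (-5.1926)²) = √(27.9629) ≈ 5.288,
  v_1 = u/||u|| ≈ (0.1891, -0.982) (||v_1|| = 1).

λ_1 = 19.1926,  λ_2 = 13.8074;  v_1 ≈ (0.1891, -0.982)


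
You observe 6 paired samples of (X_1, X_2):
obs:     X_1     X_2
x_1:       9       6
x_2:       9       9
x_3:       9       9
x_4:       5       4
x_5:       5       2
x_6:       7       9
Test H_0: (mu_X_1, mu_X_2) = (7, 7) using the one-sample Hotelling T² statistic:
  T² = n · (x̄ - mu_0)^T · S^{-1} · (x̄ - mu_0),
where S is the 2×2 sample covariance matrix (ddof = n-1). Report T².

Step 1 — sample mean vector:
  mean(X_1) = (9 + 9 + 9 + 5 + 5 + 7) / 6 = 44/6 = 7.3333
  mean(X_2) = (6 + 9 + 9 + 4 + 2 + 9) / 6 = 39/6 = 6.5
  x̄ = (7.3333, 6.5),  deviation x̄ - mu_0 = (7.3333, 6.5) - (7, 7) = (0.3333, -0.5).

Step 2 — sample covariance matrix, S[i,j] = (1/(n-1)) · Σ_k (x_{k,i} - mean_i) · (x_{k,j} - mean_j), divisor n-1 = 5:
  S[X_1,X_1] = ((1.6667)·(1.6667) + (1.6667)·(1.6667) + (1.6667)·(1.6667) + (-2.3333)·(-2.3333) + (-2.3333)·(-2.3333) + (-0.3333)·(-0.3333)) / 5 = 19.3333/5 = 3.8667
  S[X_1,X_2] = ((1.6667)·(-0.5) + (1.6667)·(2.5) + (1.6667)·(2.5) + (-2.3333)·(-2.5) + (-2.3333)·(-4.5) + (-0.3333)·(2.5)) / 5 = 23/5 = 4.6
  S[X_2,X_2] = ((-0.5)·(-0.5) + (2.5)·(2.5) + (2.5)·(2.5) + (-2.5)·(-2.5) + (-4.5)·(-4.5) + (2.5)·(2.5)) / 5 = 45.5/5 = 9.1
  S = [[3.8667, 4.6],
 [4.6, 9.1]].

Step 3 — invert S. det(S) = 3.8667·9.1 - (4.6)² = 14.0267.
  S^{-1} = (1/det) · [[d, -b], [-b, a]] = [[0.6488, -0.3279],
 [-0.3279, 0.2757]].

Step 4 — quadratic form (x̄ - mu_0)^T · S^{-1} · (x̄ - mu_0):
  S^{-1} · (x̄ - mu_0) = (0.3802, -0.2471),
  (x̄ - mu_0)^T · [...] = (0.3333)·(0.3802) + (-0.5)·(-0.2471) = 0.2503.

Step 5 — scale by n: T² = 6 · 0.2503 = 1.5019.

T² ≈ 1.5019


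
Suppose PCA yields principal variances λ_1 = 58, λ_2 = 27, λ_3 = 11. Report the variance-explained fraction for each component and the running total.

Step 1 — total variance = trace(Sigma) = Σ λ_i = 58 + 27 + 11 = 96.

Step 2 — fraction explained by component i = λ_i / Σ λ:
  PC1: 58/96 = 0.6042
  PC2: 27/96 = 0.2812
  PC3: 11/96 = 0.1146

Step 3 — cumulative fraction after k components = (λ_1 + ... + λ_k) / Σ λ:
  k = 1: 58/96 = 0.6042
  k = 2: (58 + 27)/96 = 85/96 = 0.8854
  k = 3: (58 + 27 + 11)/96 = 96/96 = 1

Summary (fraction, with percent):

explained: PC1 0.6042 (60.42%), PC2 0.2812 (28.12%), PC3 0.1146 (11.46%);  cumulative: 0.6042, 0.8854, 1


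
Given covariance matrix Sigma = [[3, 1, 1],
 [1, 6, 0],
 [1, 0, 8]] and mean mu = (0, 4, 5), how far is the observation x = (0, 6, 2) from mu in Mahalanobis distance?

Step 1 — centre the observation: (x - mu) = (0, 2, -3).

Step 2 — invert Sigma (cofactor / det for 3×3, or solve directly):
  Sigma^{-1} = [[0.3692, -0.0615, -0.0462],
 [-0.0615, 0.1769, 0.0077],
 [-0.0462, 0.0077, 0.1308]].

Step 3 — form the quadratic (x - mu)^T · Sigma^{-1} · (x - mu):
  Sigma^{-1} · (x - mu) = (0.0154, 0.3308, -0.3769).
  (x - mu)^T · [Sigma^{-1} · (x - mu)] = (0)·(0.0154) + (2)·(0.3308) + (-3)·(-0.3769) = 1.7923.

Step 4 — take square root: d = √(1.7923) ≈ 1.3388.

d(x, mu) = √(1.7923) ≈ 1.3388


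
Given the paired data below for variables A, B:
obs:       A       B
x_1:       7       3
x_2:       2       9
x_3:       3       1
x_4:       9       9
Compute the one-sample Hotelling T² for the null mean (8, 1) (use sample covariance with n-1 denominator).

Step 1 — sample mean vector:
  mean(A) = (7 + 2 + 3 + 9) / 4 = 21/4 = 5.25
  mean(B) = (3 + 9 + 1 + 9) / 4 = 22/4 = 5.5
  x̄ = (5.25, 5.5),  deviation x̄ - mu_0 = (5.25, 5.5) - (8, 1) = (-2.75, 4.5).

Step 2 — sample covariance matrix, S[i,j] = (1/(n-1)) · Σ_k (x_{k,i} - mean_i) · (x_{k,j} - mean_j), divisor n-1 = 3:
  S[A,A] = ((1.75)·(1.75) + (-3.25)·(-3.25) + (-2.25)·(-2.25) + (3.75)·(3.75)) / 3 = 32.75/3 = 10.9167
  S[A,B] = ((1.75)·(-2.5) + (-3.25)·(3.5) + (-2.25)·(-4.5) + (3.75)·(3.5)) / 3 = 7.5/3 = 2.5
  S[B,B] = ((-2.5)·(-2.5) + (3.5)·(3.5) + (-4.5)·(-4.5) + (3.5)·(3.5)) / 3 = 51/3 = 17
  S = [[10.9167, 2.5],
 [2.5, 17]].

Step 3 — invert S. det(S) = 10.9167·17 - (2.5)² = 179.3333.
  S^{-1} = (1/det) · [[d, -b], [-b, a]] = [[0.0948, -0.0139],
 [-0.0139, 0.0609]].

Step 4 — quadratic form (x̄ - mu_0)^T · S^{-1} · (x̄ - mu_0):
  S^{-1} · (x̄ - mu_0) = (-0.3234, 0.3123),
  (x̄ - mu_0)^T · [...] = (-2.75)·(-0.3234) + (4.5)·(0.3123) = 2.2946.

Step 5 — scale by n: T² = 4 · 2.2946 = 9.1784.

T² ≈ 9.1784


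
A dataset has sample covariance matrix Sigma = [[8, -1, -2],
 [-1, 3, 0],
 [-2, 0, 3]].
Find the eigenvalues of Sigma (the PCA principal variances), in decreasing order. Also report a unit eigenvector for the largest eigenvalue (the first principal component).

Step 1 — characteristic polynomial p(λ) = det(λI - Sigma) = λ³ - tr·λ² + c_1·λ - det, where tr = trace, c_1 = sum of the principal 2×2 minors, det = det(Sigma):
  tr = 8 + 3 + 3 = 14,
  c_1 = (8·3 - (-1)²) + (8·3 - (-2)²) + (3·3 - (0)²) = 23 + 20 + 9 = 52,
  det = 8·(3·3 - (0)²) - (-1)·((-1)·3 - (0)·(-2)) + (-2)·((-1)·(0) - 3·(-2)) = 8·(9) - (-1)·(-3) + (-2)·(6) = 57.
  So p(λ) = λ³ - 14λ² + 52λ - 57.
Step 2 — look for an integer root (rational root theorem: any rational root is an integer divisor of 57). Testing λ = 3:
  p(3) = 27 - 126 + 156 - 57 = 0  ✓
  Dividing out (λ - 3): p(λ) = (λ - 3)(λ² - 11λ + 19).
Step 3 — remaining eigenvalues from the quadratic λ² - 11λ + 19 = 0:
  Δ = 11² - 4·19 = 121 - 76 = 45,  λ = (11 ± √45)/2 = (11 ± 6.7082)/2 ≈ 8.8541 or 2.1459.
  Sorted: λ_1 = 8.8541,  λ_2 = 3,  λ_3 = 2.1459  (check: sum = 14 = tr ✓).

Step 4 — unit eigenvector for λ_1 ≈ 8.8541: v spans the null space of (Sigma - λ_1 I), whose rows are
  r_1 = (-0.8541, -1, -2),  r_2 = (-1, -5.8541, 0),  r_3 = (-2, 0, -5.8541).
  v is orthogonal to every row, so take v ∝ r_1 × r_2 = ((-1)·(0) - (-2)·(-5.8541), (-2)·(-1) - (-0.8541)·(0), (-0.8541)·(-5.8541) - (-1)·(-1)) ≈ (-11.7082, 2, 4).
  Rescale (multiply by -1 so the first nonzero entry is positive): u = (11.7082, -2, -4).
  ||u|| = √((11.7082)² + (-2)² + (-4)²) = √(157.082) ≈ 12.5332,  v_1 = u/||u|| ≈ (0.9342, -0.1596, -0.3192) (||v_1|| = 1).

λ_1 = 8.8541,  λ_2 = 3,  λ_3 = 2.1459;  v_1 ≈ (0.9342, -0.1596, -0.3192)


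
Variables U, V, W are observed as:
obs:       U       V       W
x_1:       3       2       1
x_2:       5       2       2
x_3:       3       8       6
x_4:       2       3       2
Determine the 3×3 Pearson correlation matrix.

Step 1 — column means:
  mean(U) = (3 + 5 + 3 + 2) / 4 = 13/4 = 3.25
  mean(V) = (2 + 2 + 8 + 3) / 4 = 15/4 = 3.75
  mean(W) = (1 + 2 + 6 + 2) / 4 = 11/4 = 2.75

Step 2 — sample variances and covariances s[i,j] = (1/(n-1)) · Σ_k (x_{k,i} - mean_i) · (x_{k,j} - mean_j), with n-1 = 3:
  s[U,U] = ((-0.25)·(-0.25) + (1.75)·(1.75) + (-0.25)·(-0.25) + (-1.25)·(-1.25)) / 3 = 4.75/3 = 1.5833
  s[U,V] = ((-0.25)·(-1.75) + (1.75)·(-1.75) + (-0.25)·(4.25) + (-1.25)·(-0.75)) / 3 = -2.75/3 = -0.9167
  s[U,W] = ((-0.25)·(-1.75) + (1.75)·(-0.75) + (-0.25)·(3.25) + (-1.25)·(-0.75)) / 3 = -0.75/3 = -0.25
  s[V,V] = ((-1.75)·(-1.75) + (-1.75)·(-1.75) + (4.25)·(4.25) + (-0.75)·(-0.75)) / 3 = 24.75/3 = 8.25
  s[V,W] = ((-1.75)·(-1.75) + (-1.75)·(-0.75) + (4.25)·(3.25) + (-0.75)·(-0.75)) / 3 = 18.75/3 = 6.25
  s[W,W] = ((-1.75)·(-1.75) + (-0.75)·(-0.75) + (3.25)·(3.25) + (-0.75)·(-0.75)) / 3 = 14.75/3 = 4.9167
  Sample standard deviations s_i = √(s[i,i]):
  s(U) = √(1.5833) = 1.2583
  s(V) = √(8.25) = 2.8723
  s(W) = √(4.9167) = 2.2174

Step 3 — r_{ij} = s_{ij} / (s_i · s_j):
  r[U,U] = 1 (diagonal).
  r[U,V] = -0.9167 / (1.2583 · 2.8723) = -0.9167 / 3.6142 = -0.2536
  r[U,W] = -0.25 / (1.2583 · 2.2174) = -0.25 / 2.7901 = -0.0896
  r[V,V] = 1 (diagonal).
  r[V,W] = 6.25 / (2.8723 · 2.2174) = 6.25 / 6.3689 = 0.9813
  r[W,W] = 1 (diagonal).

R is symmetric with unit diagonal. Assembling:

R = [[1, -0.2536, -0.0896],
 [-0.2536, 1, 0.9813],
 [-0.0896, 0.9813, 1]]


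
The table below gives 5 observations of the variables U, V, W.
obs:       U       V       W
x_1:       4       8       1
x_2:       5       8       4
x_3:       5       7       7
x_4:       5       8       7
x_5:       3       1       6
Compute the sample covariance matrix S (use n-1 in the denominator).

Step 1 — column means:
  mean(U) = (4 + 5 + 5 + 5 + 3) / 5 = 22/5 = 4.4
  mean(V) = (8 + 8 + 7 + 8 + 1) / 5 = 32/5 = 6.4
  mean(W) = (1 + 4 + 7 + 7 + 6) / 5 = 25/5 = 5

Step 2 — sample covariance S[i,j] = (1/(n-1)) · Σ_k (x_{k,i} - mean_i) · (x_{k,j} - mean_j), with n-1 = 4.
  S[U,U] = ((-0.4)·(-0.4) + (0.6)·(0.6) + (0.6)·(0.6) + (0.6)·(0.6) + (-1.4)·(-1.4)) / 4 = 3.2/4 = 0.8
  S[U,V] = ((-0.4)·(1.6) + (0.6)·(1.6) + (0.6)·(0.6) + (0.6)·(1.6) + (-1.4)·(-5.4)) / 4 = 9.2/4 = 2.3
  S[U,W] = ((-0.4)·(-4) + (0.6)·(-1) + (0.6)·(2) + (0.6)·(2) + (-1.4)·(1)) / 4 = 2/4 = 0.5
  S[V,V] = ((1.6)·(1.6) + (1.6)·(1.6) + (0.6)·(0.6) + (1.6)·(1.6) + (-5.4)·(-5.4)) / 4 = 37.2/4 = 9.3
  S[V,W] = ((1.6)·(-4) + (1.6)·(-1) + (0.6)·(2) + (1.6)·(2) + (-5.4)·(1)) / 4 = -9/4 = -2.25
  S[W,W] = ((-4)·(-4) + (-1)·(-1) + (2)·(2) + (2)·(2) + (1)·(1)) / 4 = 26/4 = 6.5

S is symmetric (S[j,i] = S[i,j]). Assembling:

S = [[0.8, 2.3, 0.5],
 [2.3, 9.3, -2.25],
 [0.5, -2.25, 6.5]]


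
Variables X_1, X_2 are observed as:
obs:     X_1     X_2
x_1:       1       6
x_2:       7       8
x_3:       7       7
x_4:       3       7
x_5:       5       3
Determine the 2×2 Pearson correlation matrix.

Step 1 — column means:
  mean(X_1) = (1 + 7 + 7 + 3 + 5) / 5 = 23/5 = 4.6
  mean(X_2) = (6 + 8 + 7 + 7 + 3) / 5 = 31/5 = 6.2

Step 2 — sample variances and covariances s[i,j] = (1/(n-1)) · Σ_k (x_{k,i} - mean_i) · (x_{k,j} - mean_j), with n-1 = 4:
  s[X_1,X_1] = ((-3.6)·(-3.6) + (2.4)·(2.4) + (2.4)·(2.4) + (-1.6)·(-1.6) + (0.4)·(0.4)) / 4 = 27.2/4 = 6.8
  s[X_1,X_2] = ((-3.6)·(-0.2) + (2.4)·(1.8) + (2.4)·(0.8) + (-1.6)·(0.8) + (0.4)·(-3.2)) / 4 = 4.4/4 = 1.1
  s[X_2,X_2] = ((-0.2)·(-0.2) + (1.8)·(1.8) + (0.8)·(0.8) + (0.8)·(0.8) + (-3.2)·(-3.2)) / 4 = 14.8/4 = 3.7
  Sample standard deviations s_i = √(s[i,i]):
  s(X_1) = √(6.8) = 2.6077
  s(X_2) = √(3.7) = 1.9235

Step 3 — r_{ij} = s_{ij} / (s_i · s_j):
  r[X_1,X_1] = 1 (diagonal).
  r[X_1,X_2] = 1.1 / (2.6077 · 1.9235) = 1.1 / 5.016 = 0.2193
  r[X_2,X_2] = 1 (diagonal).

R is symmetric with unit diagonal. Assembling:

R = [[1, 0.2193],
 [0.2193, 1]]
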